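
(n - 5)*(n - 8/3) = n^2 - 23*n/3 + 40/3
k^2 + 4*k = k*(k + 4)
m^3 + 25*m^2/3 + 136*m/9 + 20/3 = (m + 2/3)*(m + 5/3)*(m + 6)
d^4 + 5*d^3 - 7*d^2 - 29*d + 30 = (d - 2)*(d - 1)*(d + 3)*(d + 5)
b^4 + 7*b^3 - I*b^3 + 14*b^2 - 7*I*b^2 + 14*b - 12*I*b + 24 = (b + 3)*(b + 4)*(b - 2*I)*(b + I)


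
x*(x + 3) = x^2 + 3*x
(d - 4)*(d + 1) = d^2 - 3*d - 4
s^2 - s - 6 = (s - 3)*(s + 2)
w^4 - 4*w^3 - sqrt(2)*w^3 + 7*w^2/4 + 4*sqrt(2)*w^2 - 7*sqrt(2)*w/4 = w*(w - 7/2)*(w - 1/2)*(w - sqrt(2))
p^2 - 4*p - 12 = (p - 6)*(p + 2)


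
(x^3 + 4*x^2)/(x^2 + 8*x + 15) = x^2*(x + 4)/(x^2 + 8*x + 15)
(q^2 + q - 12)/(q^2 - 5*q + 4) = (q^2 + q - 12)/(q^2 - 5*q + 4)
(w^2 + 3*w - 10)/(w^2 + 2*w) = (w^2 + 3*w - 10)/(w*(w + 2))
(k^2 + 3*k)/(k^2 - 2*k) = (k + 3)/(k - 2)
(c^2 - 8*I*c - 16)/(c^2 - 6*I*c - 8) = (c - 4*I)/(c - 2*I)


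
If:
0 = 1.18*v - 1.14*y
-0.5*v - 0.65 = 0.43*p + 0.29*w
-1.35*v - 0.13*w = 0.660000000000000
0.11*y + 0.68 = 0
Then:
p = -32.97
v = -5.97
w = 56.94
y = -6.18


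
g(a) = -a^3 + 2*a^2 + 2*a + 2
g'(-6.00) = -130.00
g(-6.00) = 278.00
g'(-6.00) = -130.00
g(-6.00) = 278.00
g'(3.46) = -20.07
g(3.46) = -8.56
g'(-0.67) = -2.03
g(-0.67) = 1.86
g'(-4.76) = -85.01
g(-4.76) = 145.65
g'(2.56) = -7.42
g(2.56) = 3.45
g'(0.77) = 3.30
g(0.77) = 4.27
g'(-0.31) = 0.47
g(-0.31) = 1.60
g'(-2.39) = -24.70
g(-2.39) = 22.30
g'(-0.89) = -3.94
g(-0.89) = 2.51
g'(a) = -3*a^2 + 4*a + 2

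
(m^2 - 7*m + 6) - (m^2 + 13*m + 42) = -20*m - 36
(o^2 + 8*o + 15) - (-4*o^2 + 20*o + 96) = 5*o^2 - 12*o - 81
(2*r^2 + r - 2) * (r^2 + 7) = 2*r^4 + r^3 + 12*r^2 + 7*r - 14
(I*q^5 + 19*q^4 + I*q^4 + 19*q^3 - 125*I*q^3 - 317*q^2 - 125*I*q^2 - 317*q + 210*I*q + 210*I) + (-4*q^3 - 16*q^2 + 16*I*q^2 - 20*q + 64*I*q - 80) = I*q^5 + 19*q^4 + I*q^4 + 15*q^3 - 125*I*q^3 - 333*q^2 - 109*I*q^2 - 337*q + 274*I*q - 80 + 210*I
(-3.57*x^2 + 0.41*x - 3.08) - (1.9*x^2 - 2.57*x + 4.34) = -5.47*x^2 + 2.98*x - 7.42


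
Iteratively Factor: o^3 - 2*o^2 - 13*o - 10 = (o - 5)*(o^2 + 3*o + 2) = (o - 5)*(o + 1)*(o + 2)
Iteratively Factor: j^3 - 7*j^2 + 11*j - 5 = (j - 1)*(j^2 - 6*j + 5) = (j - 1)^2*(j - 5)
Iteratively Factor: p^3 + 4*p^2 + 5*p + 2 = (p + 1)*(p^2 + 3*p + 2) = (p + 1)*(p + 2)*(p + 1)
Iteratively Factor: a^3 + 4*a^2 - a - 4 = (a - 1)*(a^2 + 5*a + 4) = (a - 1)*(a + 4)*(a + 1)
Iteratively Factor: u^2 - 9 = (u - 3)*(u + 3)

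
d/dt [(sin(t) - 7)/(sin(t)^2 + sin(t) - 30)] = (14*sin(t) + cos(t)^2 - 24)*cos(t)/(sin(t)^2 + sin(t) - 30)^2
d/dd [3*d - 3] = 3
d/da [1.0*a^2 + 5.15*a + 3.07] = 2.0*a + 5.15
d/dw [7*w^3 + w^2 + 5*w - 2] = 21*w^2 + 2*w + 5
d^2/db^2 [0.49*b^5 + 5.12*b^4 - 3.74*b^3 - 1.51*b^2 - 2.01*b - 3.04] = 9.8*b^3 + 61.44*b^2 - 22.44*b - 3.02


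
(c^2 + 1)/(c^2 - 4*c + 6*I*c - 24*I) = (c^2 + 1)/(c^2 + c*(-4 + 6*I) - 24*I)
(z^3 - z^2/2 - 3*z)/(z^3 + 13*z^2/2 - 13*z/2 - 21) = z/(z + 7)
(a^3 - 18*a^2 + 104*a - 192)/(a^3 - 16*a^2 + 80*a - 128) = (a - 6)/(a - 4)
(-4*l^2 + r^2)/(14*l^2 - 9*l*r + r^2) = (2*l + r)/(-7*l + r)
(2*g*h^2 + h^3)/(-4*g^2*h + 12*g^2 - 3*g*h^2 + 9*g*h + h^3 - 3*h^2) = h^2*(-2*g - h)/(4*g^2*h - 12*g^2 + 3*g*h^2 - 9*g*h - h^3 + 3*h^2)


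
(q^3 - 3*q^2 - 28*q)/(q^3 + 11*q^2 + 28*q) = (q - 7)/(q + 7)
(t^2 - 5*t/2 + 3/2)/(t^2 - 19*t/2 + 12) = (t - 1)/(t - 8)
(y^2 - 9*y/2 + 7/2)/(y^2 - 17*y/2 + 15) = (2*y^2 - 9*y + 7)/(2*y^2 - 17*y + 30)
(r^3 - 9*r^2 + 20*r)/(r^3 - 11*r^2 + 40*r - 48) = r*(r - 5)/(r^2 - 7*r + 12)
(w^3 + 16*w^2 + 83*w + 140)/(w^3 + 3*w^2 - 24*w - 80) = (w^2 + 12*w + 35)/(w^2 - w - 20)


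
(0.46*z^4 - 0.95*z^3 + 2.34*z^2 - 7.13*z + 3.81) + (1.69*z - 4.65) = 0.46*z^4 - 0.95*z^3 + 2.34*z^2 - 5.44*z - 0.84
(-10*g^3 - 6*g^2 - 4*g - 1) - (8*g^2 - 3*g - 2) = -10*g^3 - 14*g^2 - g + 1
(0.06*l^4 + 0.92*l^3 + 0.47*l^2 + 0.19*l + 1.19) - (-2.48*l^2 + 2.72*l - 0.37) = 0.06*l^4 + 0.92*l^3 + 2.95*l^2 - 2.53*l + 1.56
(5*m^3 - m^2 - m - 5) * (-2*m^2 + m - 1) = -10*m^5 + 7*m^4 - 4*m^3 + 10*m^2 - 4*m + 5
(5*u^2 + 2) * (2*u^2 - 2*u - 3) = 10*u^4 - 10*u^3 - 11*u^2 - 4*u - 6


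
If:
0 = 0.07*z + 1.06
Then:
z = -15.14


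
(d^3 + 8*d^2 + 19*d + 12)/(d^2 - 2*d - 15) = (d^2 + 5*d + 4)/(d - 5)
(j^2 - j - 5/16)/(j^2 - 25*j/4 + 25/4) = (j + 1/4)/(j - 5)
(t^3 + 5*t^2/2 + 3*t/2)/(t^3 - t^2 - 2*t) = (t + 3/2)/(t - 2)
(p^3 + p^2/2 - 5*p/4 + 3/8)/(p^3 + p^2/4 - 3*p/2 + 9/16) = 2*(2*p - 1)/(4*p - 3)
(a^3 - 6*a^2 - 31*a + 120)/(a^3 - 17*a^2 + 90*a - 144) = (a + 5)/(a - 6)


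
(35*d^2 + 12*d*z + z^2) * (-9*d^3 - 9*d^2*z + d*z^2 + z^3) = -315*d^5 - 423*d^4*z - 82*d^3*z^2 + 38*d^2*z^3 + 13*d*z^4 + z^5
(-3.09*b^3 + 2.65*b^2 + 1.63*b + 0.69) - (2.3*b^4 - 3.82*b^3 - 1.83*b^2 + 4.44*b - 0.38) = -2.3*b^4 + 0.73*b^3 + 4.48*b^2 - 2.81*b + 1.07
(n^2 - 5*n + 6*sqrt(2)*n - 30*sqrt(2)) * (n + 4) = n^3 - n^2 + 6*sqrt(2)*n^2 - 20*n - 6*sqrt(2)*n - 120*sqrt(2)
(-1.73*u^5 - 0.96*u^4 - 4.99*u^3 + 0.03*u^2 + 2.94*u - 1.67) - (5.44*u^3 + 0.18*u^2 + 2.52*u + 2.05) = -1.73*u^5 - 0.96*u^4 - 10.43*u^3 - 0.15*u^2 + 0.42*u - 3.72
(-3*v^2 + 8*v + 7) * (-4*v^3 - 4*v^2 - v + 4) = 12*v^5 - 20*v^4 - 57*v^3 - 48*v^2 + 25*v + 28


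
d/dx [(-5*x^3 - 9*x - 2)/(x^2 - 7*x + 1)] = (-5*x^4 + 70*x^3 - 6*x^2 + 4*x - 23)/(x^4 - 14*x^3 + 51*x^2 - 14*x + 1)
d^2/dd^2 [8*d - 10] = 0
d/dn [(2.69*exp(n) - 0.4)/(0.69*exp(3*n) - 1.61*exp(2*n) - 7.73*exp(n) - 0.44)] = (-3.7122*exp(3*n) + 5.1589*exp(2*n) - 1.288*exp(n) - 4.2756)*exp(n)/(0.4761*exp(6*n) - 2.2218*exp(5*n) - 8.0753*exp(4*n) + 24.2834*exp(3*n) + 61.1697*exp(2*n) + 6.8024*exp(n) + 0.1936)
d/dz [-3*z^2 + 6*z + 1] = 6 - 6*z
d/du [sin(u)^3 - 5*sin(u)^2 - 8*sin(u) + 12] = (3*sin(u)^2 - 10*sin(u) - 8)*cos(u)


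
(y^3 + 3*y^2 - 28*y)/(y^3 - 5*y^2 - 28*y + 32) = y*(y^2 + 3*y - 28)/(y^3 - 5*y^2 - 28*y + 32)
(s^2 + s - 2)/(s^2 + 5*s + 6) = (s - 1)/(s + 3)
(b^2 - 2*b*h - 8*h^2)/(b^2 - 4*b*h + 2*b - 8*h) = (b + 2*h)/(b + 2)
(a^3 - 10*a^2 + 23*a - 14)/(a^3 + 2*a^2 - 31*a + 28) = (a^2 - 9*a + 14)/(a^2 + 3*a - 28)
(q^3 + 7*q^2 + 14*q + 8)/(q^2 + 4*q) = q + 3 + 2/q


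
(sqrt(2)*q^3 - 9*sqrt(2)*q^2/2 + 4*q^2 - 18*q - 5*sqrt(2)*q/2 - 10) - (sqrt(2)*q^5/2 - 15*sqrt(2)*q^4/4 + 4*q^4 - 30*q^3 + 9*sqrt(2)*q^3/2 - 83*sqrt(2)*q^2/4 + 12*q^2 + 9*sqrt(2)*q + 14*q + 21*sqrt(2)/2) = -sqrt(2)*q^5/2 - 4*q^4 + 15*sqrt(2)*q^4/4 - 7*sqrt(2)*q^3/2 + 30*q^3 - 8*q^2 + 65*sqrt(2)*q^2/4 - 32*q - 23*sqrt(2)*q/2 - 21*sqrt(2)/2 - 10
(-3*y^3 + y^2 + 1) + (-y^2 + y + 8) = -3*y^3 + y + 9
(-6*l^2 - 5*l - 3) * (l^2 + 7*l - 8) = -6*l^4 - 47*l^3 + 10*l^2 + 19*l + 24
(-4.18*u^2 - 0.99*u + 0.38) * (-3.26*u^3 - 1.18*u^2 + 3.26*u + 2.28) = 13.6268*u^5 + 8.1598*u^4 - 13.6974*u^3 - 13.2062*u^2 - 1.0184*u + 0.8664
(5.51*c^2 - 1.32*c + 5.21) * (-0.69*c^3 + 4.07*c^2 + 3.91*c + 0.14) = -3.8019*c^5 + 23.3365*c^4 + 12.5768*c^3 + 16.8149*c^2 + 20.1863*c + 0.7294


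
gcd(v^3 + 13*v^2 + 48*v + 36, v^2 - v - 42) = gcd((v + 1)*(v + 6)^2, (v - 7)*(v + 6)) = v + 6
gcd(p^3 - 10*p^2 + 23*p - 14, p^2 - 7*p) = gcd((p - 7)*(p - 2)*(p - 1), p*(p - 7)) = p - 7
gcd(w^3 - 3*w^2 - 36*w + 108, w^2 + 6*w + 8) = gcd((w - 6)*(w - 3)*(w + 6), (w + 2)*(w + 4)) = 1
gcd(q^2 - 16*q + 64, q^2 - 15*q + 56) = q - 8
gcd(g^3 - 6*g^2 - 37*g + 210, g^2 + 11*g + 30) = g + 6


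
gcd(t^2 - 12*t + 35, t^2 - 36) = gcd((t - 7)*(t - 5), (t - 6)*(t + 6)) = 1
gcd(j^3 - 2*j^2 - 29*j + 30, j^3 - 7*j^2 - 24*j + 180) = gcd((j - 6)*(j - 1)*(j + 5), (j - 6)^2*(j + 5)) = j^2 - j - 30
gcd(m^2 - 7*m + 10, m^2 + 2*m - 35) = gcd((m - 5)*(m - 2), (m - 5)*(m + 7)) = m - 5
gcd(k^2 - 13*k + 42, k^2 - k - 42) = k - 7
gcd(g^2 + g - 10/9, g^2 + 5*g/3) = g + 5/3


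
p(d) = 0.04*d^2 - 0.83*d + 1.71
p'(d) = 0.08*d - 0.83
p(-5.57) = 7.57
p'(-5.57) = -1.28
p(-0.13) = 1.82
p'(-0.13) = -0.84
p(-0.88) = 2.47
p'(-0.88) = -0.90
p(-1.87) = 3.40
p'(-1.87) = -0.98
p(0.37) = 1.41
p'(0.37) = -0.80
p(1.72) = 0.40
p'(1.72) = -0.69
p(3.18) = -0.52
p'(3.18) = -0.58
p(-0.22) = 1.89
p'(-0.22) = -0.85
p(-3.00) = 4.56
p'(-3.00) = -1.07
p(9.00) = -2.52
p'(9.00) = -0.11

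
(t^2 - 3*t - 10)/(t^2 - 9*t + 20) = (t + 2)/(t - 4)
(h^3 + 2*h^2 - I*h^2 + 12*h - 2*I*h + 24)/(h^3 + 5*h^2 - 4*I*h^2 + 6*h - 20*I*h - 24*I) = (h + 3*I)/(h + 3)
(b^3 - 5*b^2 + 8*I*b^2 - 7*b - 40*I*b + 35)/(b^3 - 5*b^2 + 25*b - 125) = (b^2 + 8*I*b - 7)/(b^2 + 25)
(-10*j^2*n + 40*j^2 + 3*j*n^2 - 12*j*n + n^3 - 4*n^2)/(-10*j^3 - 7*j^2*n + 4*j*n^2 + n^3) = (n - 4)/(j + n)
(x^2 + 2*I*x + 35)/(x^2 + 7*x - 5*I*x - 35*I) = (x + 7*I)/(x + 7)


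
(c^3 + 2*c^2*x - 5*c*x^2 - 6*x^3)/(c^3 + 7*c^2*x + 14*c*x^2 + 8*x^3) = (c^2 + c*x - 6*x^2)/(c^2 + 6*c*x + 8*x^2)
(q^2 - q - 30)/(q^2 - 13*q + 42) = (q + 5)/(q - 7)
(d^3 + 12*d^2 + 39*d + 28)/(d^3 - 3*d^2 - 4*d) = (d^2 + 11*d + 28)/(d*(d - 4))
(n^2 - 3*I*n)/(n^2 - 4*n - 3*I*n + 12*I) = n/(n - 4)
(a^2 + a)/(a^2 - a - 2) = a/(a - 2)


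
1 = 1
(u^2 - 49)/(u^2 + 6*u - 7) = (u - 7)/(u - 1)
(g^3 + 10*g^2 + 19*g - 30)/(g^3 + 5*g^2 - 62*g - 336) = (g^2 + 4*g - 5)/(g^2 - g - 56)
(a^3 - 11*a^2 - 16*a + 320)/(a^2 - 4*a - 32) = (a^2 - 3*a - 40)/(a + 4)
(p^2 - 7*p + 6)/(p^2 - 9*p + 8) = (p - 6)/(p - 8)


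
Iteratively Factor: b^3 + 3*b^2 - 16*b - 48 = (b + 3)*(b^2 - 16) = (b - 4)*(b + 3)*(b + 4)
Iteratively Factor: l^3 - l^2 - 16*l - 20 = (l - 5)*(l^2 + 4*l + 4) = (l - 5)*(l + 2)*(l + 2)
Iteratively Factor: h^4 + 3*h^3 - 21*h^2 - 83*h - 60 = (h - 5)*(h^3 + 8*h^2 + 19*h + 12) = (h - 5)*(h + 1)*(h^2 + 7*h + 12) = (h - 5)*(h + 1)*(h + 4)*(h + 3)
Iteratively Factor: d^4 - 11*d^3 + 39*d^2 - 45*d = (d - 3)*(d^3 - 8*d^2 + 15*d) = (d - 3)^2*(d^2 - 5*d) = (d - 5)*(d - 3)^2*(d)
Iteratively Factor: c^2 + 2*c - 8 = (c - 2)*(c + 4)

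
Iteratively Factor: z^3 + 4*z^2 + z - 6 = (z + 2)*(z^2 + 2*z - 3) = (z + 2)*(z + 3)*(z - 1)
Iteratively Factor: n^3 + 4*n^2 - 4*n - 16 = (n - 2)*(n^2 + 6*n + 8) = (n - 2)*(n + 4)*(n + 2)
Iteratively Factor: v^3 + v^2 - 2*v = (v - 1)*(v^2 + 2*v) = (v - 1)*(v + 2)*(v)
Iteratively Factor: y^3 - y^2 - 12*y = (y + 3)*(y^2 - 4*y) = (y - 4)*(y + 3)*(y)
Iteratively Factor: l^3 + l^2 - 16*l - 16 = (l - 4)*(l^2 + 5*l + 4) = (l - 4)*(l + 1)*(l + 4)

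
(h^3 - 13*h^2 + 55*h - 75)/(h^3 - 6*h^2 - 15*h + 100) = (h - 3)/(h + 4)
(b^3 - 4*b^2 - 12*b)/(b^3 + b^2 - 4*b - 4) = b*(b - 6)/(b^2 - b - 2)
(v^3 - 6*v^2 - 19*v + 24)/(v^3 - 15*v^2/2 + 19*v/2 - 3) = 2*(v^2 - 5*v - 24)/(2*v^2 - 13*v + 6)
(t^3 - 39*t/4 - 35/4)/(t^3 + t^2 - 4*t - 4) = (t^2 - t - 35/4)/(t^2 - 4)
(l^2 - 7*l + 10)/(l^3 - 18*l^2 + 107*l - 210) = (l - 2)/(l^2 - 13*l + 42)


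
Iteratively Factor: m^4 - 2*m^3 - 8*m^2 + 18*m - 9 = (m + 3)*(m^3 - 5*m^2 + 7*m - 3) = (m - 3)*(m + 3)*(m^2 - 2*m + 1) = (m - 3)*(m - 1)*(m + 3)*(m - 1)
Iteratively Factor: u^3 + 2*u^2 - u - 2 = (u + 2)*(u^2 - 1) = (u + 1)*(u + 2)*(u - 1)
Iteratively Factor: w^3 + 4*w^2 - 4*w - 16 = (w + 2)*(w^2 + 2*w - 8) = (w + 2)*(w + 4)*(w - 2)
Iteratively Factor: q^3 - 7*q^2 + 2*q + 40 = (q - 4)*(q^2 - 3*q - 10) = (q - 5)*(q - 4)*(q + 2)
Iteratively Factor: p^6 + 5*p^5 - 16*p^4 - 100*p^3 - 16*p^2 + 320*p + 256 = (p - 4)*(p^5 + 9*p^4 + 20*p^3 - 20*p^2 - 96*p - 64) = (p - 4)*(p - 2)*(p^4 + 11*p^3 + 42*p^2 + 64*p + 32) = (p - 4)*(p - 2)*(p + 4)*(p^3 + 7*p^2 + 14*p + 8) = (p - 4)*(p - 2)*(p + 1)*(p + 4)*(p^2 + 6*p + 8) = (p - 4)*(p - 2)*(p + 1)*(p + 2)*(p + 4)*(p + 4)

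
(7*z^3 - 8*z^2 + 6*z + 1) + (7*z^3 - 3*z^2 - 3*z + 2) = 14*z^3 - 11*z^2 + 3*z + 3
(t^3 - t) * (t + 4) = t^4 + 4*t^3 - t^2 - 4*t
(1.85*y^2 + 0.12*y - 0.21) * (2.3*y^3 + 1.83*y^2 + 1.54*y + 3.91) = 4.255*y^5 + 3.6615*y^4 + 2.5856*y^3 + 7.034*y^2 + 0.1458*y - 0.8211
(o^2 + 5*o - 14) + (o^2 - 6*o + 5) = 2*o^2 - o - 9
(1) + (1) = 2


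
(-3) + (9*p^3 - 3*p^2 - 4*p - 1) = 9*p^3 - 3*p^2 - 4*p - 4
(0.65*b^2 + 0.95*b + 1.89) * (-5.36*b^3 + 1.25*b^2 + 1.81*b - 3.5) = -3.484*b^5 - 4.2795*b^4 - 7.7664*b^3 + 1.807*b^2 + 0.0959000000000003*b - 6.615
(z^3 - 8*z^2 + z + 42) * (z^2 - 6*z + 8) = z^5 - 14*z^4 + 57*z^3 - 28*z^2 - 244*z + 336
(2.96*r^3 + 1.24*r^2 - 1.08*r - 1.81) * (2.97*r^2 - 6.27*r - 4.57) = 8.7912*r^5 - 14.8764*r^4 - 24.5096*r^3 - 4.2709*r^2 + 16.2843*r + 8.2717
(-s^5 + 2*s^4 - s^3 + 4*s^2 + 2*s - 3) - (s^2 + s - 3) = -s^5 + 2*s^4 - s^3 + 3*s^2 + s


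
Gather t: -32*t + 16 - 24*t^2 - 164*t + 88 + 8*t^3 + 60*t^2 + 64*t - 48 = 8*t^3 + 36*t^2 - 132*t + 56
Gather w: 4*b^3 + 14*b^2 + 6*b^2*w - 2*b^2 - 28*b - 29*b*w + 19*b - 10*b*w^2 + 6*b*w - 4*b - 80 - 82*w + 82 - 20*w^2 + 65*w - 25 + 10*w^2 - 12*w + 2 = 4*b^3 + 12*b^2 - 13*b + w^2*(-10*b - 10) + w*(6*b^2 - 23*b - 29) - 21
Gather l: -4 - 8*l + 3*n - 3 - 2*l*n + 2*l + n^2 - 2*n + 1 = l*(-2*n - 6) + n^2 + n - 6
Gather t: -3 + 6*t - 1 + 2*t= 8*t - 4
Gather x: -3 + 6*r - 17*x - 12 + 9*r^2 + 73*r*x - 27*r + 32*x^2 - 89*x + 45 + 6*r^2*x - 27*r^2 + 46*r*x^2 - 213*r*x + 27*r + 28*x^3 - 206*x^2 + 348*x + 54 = -18*r^2 + 6*r + 28*x^3 + x^2*(46*r - 174) + x*(6*r^2 - 140*r + 242) + 84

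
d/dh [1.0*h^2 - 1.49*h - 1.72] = 2.0*h - 1.49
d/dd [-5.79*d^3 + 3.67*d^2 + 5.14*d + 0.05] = -17.37*d^2 + 7.34*d + 5.14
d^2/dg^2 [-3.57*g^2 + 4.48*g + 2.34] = -7.14000000000000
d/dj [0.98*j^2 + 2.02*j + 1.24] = 1.96*j + 2.02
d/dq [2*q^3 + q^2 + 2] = 2*q*(3*q + 1)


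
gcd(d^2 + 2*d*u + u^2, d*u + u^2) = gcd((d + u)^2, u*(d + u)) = d + u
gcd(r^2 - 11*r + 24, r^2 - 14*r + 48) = r - 8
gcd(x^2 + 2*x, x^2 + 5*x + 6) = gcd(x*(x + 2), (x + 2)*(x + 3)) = x + 2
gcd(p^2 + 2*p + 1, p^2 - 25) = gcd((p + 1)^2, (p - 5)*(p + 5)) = 1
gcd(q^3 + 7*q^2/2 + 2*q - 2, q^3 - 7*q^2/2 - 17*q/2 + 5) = q^2 + 3*q/2 - 1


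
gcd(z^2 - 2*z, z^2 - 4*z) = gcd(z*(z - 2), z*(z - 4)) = z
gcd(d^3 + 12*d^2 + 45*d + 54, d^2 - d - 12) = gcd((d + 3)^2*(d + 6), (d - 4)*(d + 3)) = d + 3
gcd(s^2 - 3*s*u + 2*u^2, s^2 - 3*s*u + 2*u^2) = s^2 - 3*s*u + 2*u^2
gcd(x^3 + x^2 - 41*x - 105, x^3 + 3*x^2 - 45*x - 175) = x^2 - 2*x - 35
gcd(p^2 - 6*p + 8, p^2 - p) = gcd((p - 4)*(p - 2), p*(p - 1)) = 1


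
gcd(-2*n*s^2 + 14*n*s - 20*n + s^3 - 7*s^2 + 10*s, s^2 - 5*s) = s - 5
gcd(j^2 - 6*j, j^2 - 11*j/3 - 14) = j - 6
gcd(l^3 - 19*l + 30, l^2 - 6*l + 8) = l - 2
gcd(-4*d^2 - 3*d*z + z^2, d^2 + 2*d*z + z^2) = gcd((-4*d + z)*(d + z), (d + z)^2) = d + z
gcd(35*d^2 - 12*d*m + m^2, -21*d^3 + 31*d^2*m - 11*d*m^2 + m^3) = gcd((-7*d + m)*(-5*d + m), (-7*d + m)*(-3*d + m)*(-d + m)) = 7*d - m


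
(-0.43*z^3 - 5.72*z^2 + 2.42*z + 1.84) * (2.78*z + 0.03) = -1.1954*z^4 - 15.9145*z^3 + 6.556*z^2 + 5.1878*z + 0.0552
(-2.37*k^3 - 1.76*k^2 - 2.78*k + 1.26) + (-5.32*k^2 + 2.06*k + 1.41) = -2.37*k^3 - 7.08*k^2 - 0.72*k + 2.67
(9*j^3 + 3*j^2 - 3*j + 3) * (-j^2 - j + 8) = -9*j^5 - 12*j^4 + 72*j^3 + 24*j^2 - 27*j + 24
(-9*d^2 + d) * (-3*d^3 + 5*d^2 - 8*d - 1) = 27*d^5 - 48*d^4 + 77*d^3 + d^2 - d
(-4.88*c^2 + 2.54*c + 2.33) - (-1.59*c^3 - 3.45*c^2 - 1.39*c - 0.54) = 1.59*c^3 - 1.43*c^2 + 3.93*c + 2.87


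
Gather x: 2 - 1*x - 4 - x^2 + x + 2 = -x^2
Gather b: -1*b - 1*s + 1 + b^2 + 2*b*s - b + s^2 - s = b^2 + b*(2*s - 2) + s^2 - 2*s + 1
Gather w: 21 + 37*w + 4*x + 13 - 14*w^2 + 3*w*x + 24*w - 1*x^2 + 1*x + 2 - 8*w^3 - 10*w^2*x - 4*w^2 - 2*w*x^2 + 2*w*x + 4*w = -8*w^3 + w^2*(-10*x - 18) + w*(-2*x^2 + 5*x + 65) - x^2 + 5*x + 36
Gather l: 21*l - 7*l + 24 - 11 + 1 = 14*l + 14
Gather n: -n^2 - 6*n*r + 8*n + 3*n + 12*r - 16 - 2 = -n^2 + n*(11 - 6*r) + 12*r - 18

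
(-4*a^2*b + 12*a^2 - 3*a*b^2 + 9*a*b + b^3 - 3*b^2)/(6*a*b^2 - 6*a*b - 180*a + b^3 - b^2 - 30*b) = (4*a^2*b - 12*a^2 + 3*a*b^2 - 9*a*b - b^3 + 3*b^2)/(-6*a*b^2 + 6*a*b + 180*a - b^3 + b^2 + 30*b)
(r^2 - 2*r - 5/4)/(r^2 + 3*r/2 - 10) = (r + 1/2)/(r + 4)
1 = 1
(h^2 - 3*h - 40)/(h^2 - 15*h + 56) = (h + 5)/(h - 7)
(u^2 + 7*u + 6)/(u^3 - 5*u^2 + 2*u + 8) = (u + 6)/(u^2 - 6*u + 8)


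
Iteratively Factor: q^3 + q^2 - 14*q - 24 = (q + 2)*(q^2 - q - 12) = (q - 4)*(q + 2)*(q + 3)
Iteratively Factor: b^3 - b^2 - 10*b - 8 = (b - 4)*(b^2 + 3*b + 2) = (b - 4)*(b + 1)*(b + 2)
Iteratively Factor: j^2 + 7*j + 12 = (j + 4)*(j + 3)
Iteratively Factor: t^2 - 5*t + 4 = (t - 1)*(t - 4)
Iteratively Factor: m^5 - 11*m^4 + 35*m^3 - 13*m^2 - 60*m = (m - 5)*(m^4 - 6*m^3 + 5*m^2 + 12*m) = (m - 5)*(m + 1)*(m^3 - 7*m^2 + 12*m) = (m - 5)*(m - 3)*(m + 1)*(m^2 - 4*m) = (m - 5)*(m - 4)*(m - 3)*(m + 1)*(m)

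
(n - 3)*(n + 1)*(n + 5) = n^3 + 3*n^2 - 13*n - 15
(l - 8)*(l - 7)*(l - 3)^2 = l^4 - 21*l^3 + 155*l^2 - 471*l + 504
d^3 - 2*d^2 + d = d*(d - 1)^2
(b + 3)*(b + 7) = b^2 + 10*b + 21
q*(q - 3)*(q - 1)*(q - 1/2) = q^4 - 9*q^3/2 + 5*q^2 - 3*q/2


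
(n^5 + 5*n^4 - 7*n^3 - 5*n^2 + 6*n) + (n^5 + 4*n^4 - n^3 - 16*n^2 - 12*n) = 2*n^5 + 9*n^4 - 8*n^3 - 21*n^2 - 6*n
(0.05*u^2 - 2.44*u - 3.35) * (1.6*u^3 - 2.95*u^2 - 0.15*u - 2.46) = 0.08*u^5 - 4.0515*u^4 + 1.8305*u^3 + 10.1255*u^2 + 6.5049*u + 8.241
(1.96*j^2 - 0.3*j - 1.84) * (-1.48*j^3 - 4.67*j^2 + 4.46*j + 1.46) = -2.9008*j^5 - 8.7092*j^4 + 12.8658*j^3 + 10.1164*j^2 - 8.6444*j - 2.6864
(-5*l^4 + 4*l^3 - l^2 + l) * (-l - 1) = 5*l^5 + l^4 - 3*l^3 - l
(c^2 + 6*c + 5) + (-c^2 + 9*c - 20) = 15*c - 15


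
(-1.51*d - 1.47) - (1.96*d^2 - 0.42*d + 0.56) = -1.96*d^2 - 1.09*d - 2.03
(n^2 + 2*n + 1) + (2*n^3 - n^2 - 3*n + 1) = 2*n^3 - n + 2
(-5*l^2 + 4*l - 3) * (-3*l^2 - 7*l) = 15*l^4 + 23*l^3 - 19*l^2 + 21*l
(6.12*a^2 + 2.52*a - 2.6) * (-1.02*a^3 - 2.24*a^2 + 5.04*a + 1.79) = -6.2424*a^5 - 16.2792*a^4 + 27.852*a^3 + 29.4796*a^2 - 8.5932*a - 4.654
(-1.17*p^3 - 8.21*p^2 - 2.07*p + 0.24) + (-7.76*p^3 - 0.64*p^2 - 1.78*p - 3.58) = -8.93*p^3 - 8.85*p^2 - 3.85*p - 3.34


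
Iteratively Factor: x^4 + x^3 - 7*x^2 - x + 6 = (x - 1)*(x^3 + 2*x^2 - 5*x - 6) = (x - 1)*(x + 3)*(x^2 - x - 2) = (x - 1)*(x + 1)*(x + 3)*(x - 2)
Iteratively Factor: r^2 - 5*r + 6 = (r - 2)*(r - 3)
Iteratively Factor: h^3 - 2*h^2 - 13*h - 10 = (h + 2)*(h^2 - 4*h - 5) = (h + 1)*(h + 2)*(h - 5)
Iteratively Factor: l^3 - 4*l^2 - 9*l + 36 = (l - 4)*(l^2 - 9) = (l - 4)*(l + 3)*(l - 3)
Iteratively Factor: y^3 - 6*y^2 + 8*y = (y)*(y^2 - 6*y + 8) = y*(y - 2)*(y - 4)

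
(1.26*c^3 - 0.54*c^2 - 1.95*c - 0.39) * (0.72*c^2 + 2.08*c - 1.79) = 0.9072*c^5 + 2.232*c^4 - 4.7826*c^3 - 3.3702*c^2 + 2.6793*c + 0.6981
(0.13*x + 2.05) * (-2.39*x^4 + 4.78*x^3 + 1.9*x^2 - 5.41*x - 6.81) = -0.3107*x^5 - 4.2781*x^4 + 10.046*x^3 + 3.1917*x^2 - 11.9758*x - 13.9605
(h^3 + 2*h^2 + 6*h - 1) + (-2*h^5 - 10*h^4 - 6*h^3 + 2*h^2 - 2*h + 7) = -2*h^5 - 10*h^4 - 5*h^3 + 4*h^2 + 4*h + 6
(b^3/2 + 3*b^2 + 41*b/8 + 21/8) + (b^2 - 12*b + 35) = b^3/2 + 4*b^2 - 55*b/8 + 301/8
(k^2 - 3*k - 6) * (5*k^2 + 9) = 5*k^4 - 15*k^3 - 21*k^2 - 27*k - 54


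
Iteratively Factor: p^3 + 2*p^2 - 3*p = (p - 1)*(p^2 + 3*p) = (p - 1)*(p + 3)*(p)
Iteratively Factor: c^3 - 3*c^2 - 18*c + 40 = (c + 4)*(c^2 - 7*c + 10) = (c - 2)*(c + 4)*(c - 5)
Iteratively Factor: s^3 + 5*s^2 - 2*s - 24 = (s - 2)*(s^2 + 7*s + 12) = (s - 2)*(s + 4)*(s + 3)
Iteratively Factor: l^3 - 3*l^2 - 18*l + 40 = (l - 5)*(l^2 + 2*l - 8) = (l - 5)*(l - 2)*(l + 4)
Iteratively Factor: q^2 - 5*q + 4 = (q - 4)*(q - 1)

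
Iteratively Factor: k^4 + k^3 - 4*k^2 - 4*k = (k - 2)*(k^3 + 3*k^2 + 2*k) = k*(k - 2)*(k^2 + 3*k + 2) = k*(k - 2)*(k + 2)*(k + 1)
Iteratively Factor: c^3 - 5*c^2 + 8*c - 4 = (c - 2)*(c^2 - 3*c + 2) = (c - 2)^2*(c - 1)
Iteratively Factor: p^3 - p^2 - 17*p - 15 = (p + 3)*(p^2 - 4*p - 5) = (p + 1)*(p + 3)*(p - 5)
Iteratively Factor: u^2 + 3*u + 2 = (u + 1)*(u + 2)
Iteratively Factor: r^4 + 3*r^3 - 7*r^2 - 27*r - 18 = (r + 2)*(r^3 + r^2 - 9*r - 9) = (r + 1)*(r + 2)*(r^2 - 9) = (r + 1)*(r + 2)*(r + 3)*(r - 3)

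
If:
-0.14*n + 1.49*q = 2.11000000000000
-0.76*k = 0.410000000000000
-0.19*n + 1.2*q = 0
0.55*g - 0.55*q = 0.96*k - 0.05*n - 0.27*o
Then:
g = 0.541589381399158 - 0.490909090909091*o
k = -0.54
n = 22.00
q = 3.48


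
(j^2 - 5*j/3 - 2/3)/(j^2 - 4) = (j + 1/3)/(j + 2)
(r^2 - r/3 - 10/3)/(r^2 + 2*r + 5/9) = 3*(r - 2)/(3*r + 1)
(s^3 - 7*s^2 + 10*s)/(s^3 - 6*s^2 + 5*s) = (s - 2)/(s - 1)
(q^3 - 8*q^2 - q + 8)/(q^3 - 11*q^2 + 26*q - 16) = (q + 1)/(q - 2)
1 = 1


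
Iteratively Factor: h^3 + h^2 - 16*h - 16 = (h + 4)*(h^2 - 3*h - 4) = (h - 4)*(h + 4)*(h + 1)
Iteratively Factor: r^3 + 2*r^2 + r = (r + 1)*(r^2 + r) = (r + 1)^2*(r)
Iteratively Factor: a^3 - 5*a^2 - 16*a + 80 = (a - 4)*(a^2 - a - 20) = (a - 4)*(a + 4)*(a - 5)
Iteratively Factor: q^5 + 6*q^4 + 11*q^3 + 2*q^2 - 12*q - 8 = (q + 2)*(q^4 + 4*q^3 + 3*q^2 - 4*q - 4) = (q + 2)^2*(q^3 + 2*q^2 - q - 2) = (q - 1)*(q + 2)^2*(q^2 + 3*q + 2) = (q - 1)*(q + 1)*(q + 2)^2*(q + 2)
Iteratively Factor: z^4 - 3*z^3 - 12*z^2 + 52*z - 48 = (z + 4)*(z^3 - 7*z^2 + 16*z - 12) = (z - 2)*(z + 4)*(z^2 - 5*z + 6) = (z - 3)*(z - 2)*(z + 4)*(z - 2)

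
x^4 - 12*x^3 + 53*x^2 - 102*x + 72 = (x - 4)*(x - 3)^2*(x - 2)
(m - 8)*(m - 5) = m^2 - 13*m + 40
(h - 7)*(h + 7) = h^2 - 49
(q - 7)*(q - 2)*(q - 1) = q^3 - 10*q^2 + 23*q - 14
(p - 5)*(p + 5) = p^2 - 25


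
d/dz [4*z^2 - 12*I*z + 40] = 8*z - 12*I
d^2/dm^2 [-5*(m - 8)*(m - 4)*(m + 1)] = 110 - 30*m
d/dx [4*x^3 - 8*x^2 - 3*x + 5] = 12*x^2 - 16*x - 3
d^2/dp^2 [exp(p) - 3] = exp(p)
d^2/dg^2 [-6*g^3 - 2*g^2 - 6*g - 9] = -36*g - 4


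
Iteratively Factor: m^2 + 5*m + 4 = (m + 4)*(m + 1)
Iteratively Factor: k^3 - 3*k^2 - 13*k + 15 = (k + 3)*(k^2 - 6*k + 5) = (k - 1)*(k + 3)*(k - 5)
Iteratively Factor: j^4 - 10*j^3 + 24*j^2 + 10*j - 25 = (j - 1)*(j^3 - 9*j^2 + 15*j + 25) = (j - 1)*(j + 1)*(j^2 - 10*j + 25) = (j - 5)*(j - 1)*(j + 1)*(j - 5)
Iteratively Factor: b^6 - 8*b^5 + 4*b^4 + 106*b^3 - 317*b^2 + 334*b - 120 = (b - 3)*(b^5 - 5*b^4 - 11*b^3 + 73*b^2 - 98*b + 40) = (b - 3)*(b + 4)*(b^4 - 9*b^3 + 25*b^2 - 27*b + 10) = (b - 3)*(b - 2)*(b + 4)*(b^3 - 7*b^2 + 11*b - 5) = (b - 3)*(b - 2)*(b - 1)*(b + 4)*(b^2 - 6*b + 5) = (b - 5)*(b - 3)*(b - 2)*(b - 1)*(b + 4)*(b - 1)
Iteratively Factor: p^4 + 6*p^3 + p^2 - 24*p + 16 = (p - 1)*(p^3 + 7*p^2 + 8*p - 16) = (p - 1)*(p + 4)*(p^2 + 3*p - 4) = (p - 1)^2*(p + 4)*(p + 4)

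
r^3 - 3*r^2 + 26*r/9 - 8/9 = (r - 4/3)*(r - 1)*(r - 2/3)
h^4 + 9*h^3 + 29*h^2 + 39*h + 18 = (h + 1)*(h + 2)*(h + 3)^2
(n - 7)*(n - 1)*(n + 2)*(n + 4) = n^4 - 2*n^3 - 33*n^2 - 22*n + 56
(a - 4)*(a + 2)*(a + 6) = a^3 + 4*a^2 - 20*a - 48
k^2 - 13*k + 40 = (k - 8)*(k - 5)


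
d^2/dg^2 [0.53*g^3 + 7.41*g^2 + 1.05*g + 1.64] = 3.18*g + 14.82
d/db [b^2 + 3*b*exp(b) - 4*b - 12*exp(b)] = 3*b*exp(b) + 2*b - 9*exp(b) - 4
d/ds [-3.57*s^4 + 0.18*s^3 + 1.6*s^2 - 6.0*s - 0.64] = -14.28*s^3 + 0.54*s^2 + 3.2*s - 6.0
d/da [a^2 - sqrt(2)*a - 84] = 2*a - sqrt(2)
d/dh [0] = 0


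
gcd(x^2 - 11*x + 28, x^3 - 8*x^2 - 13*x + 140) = x - 7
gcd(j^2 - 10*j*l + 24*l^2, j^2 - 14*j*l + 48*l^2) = j - 6*l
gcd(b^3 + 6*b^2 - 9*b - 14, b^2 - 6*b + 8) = b - 2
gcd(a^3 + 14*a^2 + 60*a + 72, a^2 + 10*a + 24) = a + 6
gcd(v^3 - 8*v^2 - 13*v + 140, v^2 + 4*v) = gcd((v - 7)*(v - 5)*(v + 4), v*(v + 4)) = v + 4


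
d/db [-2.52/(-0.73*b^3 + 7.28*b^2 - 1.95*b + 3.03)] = (-5.5188*b^2 + 36.6912*b - 4.914)/(0.73*b^3 - 7.28*b^2 + 1.95*b - 3.03)^2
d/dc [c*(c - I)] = 2*c - I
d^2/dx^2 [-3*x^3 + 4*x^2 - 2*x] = 8 - 18*x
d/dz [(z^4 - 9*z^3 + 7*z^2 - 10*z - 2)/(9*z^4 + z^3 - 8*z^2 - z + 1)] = 2*(41*z^6 - 71*z^5 + 166*z^4 + 57*z^3 - 54*z^2 - 9*z - 6)/(81*z^8 + 18*z^7 - 143*z^6 - 34*z^5 + 80*z^4 + 18*z^3 - 15*z^2 - 2*z + 1)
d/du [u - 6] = 1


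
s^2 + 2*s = s*(s + 2)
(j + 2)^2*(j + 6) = j^3 + 10*j^2 + 28*j + 24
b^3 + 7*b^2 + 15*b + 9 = (b + 1)*(b + 3)^2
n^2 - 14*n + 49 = (n - 7)^2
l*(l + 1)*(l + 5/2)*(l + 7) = l^4 + 21*l^3/2 + 27*l^2 + 35*l/2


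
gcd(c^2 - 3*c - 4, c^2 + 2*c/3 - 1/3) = c + 1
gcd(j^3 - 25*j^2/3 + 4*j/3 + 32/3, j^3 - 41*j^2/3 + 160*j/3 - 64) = j - 8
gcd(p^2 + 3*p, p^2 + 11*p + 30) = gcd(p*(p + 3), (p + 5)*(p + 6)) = 1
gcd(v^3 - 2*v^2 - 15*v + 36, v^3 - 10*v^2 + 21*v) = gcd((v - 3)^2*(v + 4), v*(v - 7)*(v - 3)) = v - 3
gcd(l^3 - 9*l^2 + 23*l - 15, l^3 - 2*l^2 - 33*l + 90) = l^2 - 8*l + 15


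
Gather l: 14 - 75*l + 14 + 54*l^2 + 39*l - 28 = 54*l^2 - 36*l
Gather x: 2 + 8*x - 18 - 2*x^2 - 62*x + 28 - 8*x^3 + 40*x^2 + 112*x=-8*x^3 + 38*x^2 + 58*x + 12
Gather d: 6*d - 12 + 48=6*d + 36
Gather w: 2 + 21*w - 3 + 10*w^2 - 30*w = 10*w^2 - 9*w - 1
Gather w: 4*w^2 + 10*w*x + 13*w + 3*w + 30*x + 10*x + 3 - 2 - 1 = 4*w^2 + w*(10*x + 16) + 40*x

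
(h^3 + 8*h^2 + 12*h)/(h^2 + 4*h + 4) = h*(h + 6)/(h + 2)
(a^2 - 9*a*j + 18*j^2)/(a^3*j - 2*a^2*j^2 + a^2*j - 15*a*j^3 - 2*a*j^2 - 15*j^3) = (-a^2 + 9*a*j - 18*j^2)/(j*(-a^3 + 2*a^2*j - a^2 + 15*a*j^2 + 2*a*j + 15*j^2))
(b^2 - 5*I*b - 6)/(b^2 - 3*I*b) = (b - 2*I)/b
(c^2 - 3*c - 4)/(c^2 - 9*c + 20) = (c + 1)/(c - 5)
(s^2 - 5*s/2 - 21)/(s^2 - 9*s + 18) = (s + 7/2)/(s - 3)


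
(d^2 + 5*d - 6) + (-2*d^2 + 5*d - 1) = -d^2 + 10*d - 7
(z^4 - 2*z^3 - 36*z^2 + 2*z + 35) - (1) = z^4 - 2*z^3 - 36*z^2 + 2*z + 34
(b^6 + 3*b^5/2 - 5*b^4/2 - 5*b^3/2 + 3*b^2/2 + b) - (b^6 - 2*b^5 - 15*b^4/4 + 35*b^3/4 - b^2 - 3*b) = 7*b^5/2 + 5*b^4/4 - 45*b^3/4 + 5*b^2/2 + 4*b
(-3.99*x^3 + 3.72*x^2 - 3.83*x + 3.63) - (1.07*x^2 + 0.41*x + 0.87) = -3.99*x^3 + 2.65*x^2 - 4.24*x + 2.76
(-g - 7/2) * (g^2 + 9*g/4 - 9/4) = -g^3 - 23*g^2/4 - 45*g/8 + 63/8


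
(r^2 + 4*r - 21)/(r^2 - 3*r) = (r + 7)/r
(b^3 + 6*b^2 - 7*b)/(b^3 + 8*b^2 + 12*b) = (b^2 + 6*b - 7)/(b^2 + 8*b + 12)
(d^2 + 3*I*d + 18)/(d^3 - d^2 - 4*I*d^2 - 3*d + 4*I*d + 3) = (d + 6*I)/(d^2 - d*(1 + I) + I)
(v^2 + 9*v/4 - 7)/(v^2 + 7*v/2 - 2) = (4*v - 7)/(2*(2*v - 1))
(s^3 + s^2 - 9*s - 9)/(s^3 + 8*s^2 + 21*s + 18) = (s^2 - 2*s - 3)/(s^2 + 5*s + 6)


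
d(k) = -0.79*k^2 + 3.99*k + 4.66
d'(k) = 3.99 - 1.58*k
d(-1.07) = -0.51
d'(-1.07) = 5.68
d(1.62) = 9.05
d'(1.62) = 1.43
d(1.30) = 8.51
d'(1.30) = 1.94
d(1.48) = 8.83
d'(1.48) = 1.65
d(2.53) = 9.70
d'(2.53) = -0.01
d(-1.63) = -3.94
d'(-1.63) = 6.57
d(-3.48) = -18.79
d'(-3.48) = 9.49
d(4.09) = 7.76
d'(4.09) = -2.47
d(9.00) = -23.42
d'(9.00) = -10.23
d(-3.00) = -14.42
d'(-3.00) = 8.73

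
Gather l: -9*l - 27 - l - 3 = -10*l - 30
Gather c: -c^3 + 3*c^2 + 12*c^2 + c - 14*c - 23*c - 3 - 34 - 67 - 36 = -c^3 + 15*c^2 - 36*c - 140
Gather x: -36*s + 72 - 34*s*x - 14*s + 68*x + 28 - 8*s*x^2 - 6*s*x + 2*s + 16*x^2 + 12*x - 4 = -48*s + x^2*(16 - 8*s) + x*(80 - 40*s) + 96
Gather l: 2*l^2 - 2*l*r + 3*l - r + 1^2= 2*l^2 + l*(3 - 2*r) - r + 1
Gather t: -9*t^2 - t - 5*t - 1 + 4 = -9*t^2 - 6*t + 3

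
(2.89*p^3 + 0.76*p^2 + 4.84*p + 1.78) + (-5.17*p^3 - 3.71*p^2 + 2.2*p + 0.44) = -2.28*p^3 - 2.95*p^2 + 7.04*p + 2.22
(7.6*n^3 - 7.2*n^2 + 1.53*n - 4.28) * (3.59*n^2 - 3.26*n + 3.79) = 27.284*n^5 - 50.624*n^4 + 57.7687*n^3 - 47.641*n^2 + 19.7515*n - 16.2212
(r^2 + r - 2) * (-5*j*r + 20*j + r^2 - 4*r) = -5*j*r^3 + 15*j*r^2 + 30*j*r - 40*j + r^4 - 3*r^3 - 6*r^2 + 8*r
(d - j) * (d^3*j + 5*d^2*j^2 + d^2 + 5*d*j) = d^4*j + 4*d^3*j^2 + d^3 - 5*d^2*j^3 + 4*d^2*j - 5*d*j^2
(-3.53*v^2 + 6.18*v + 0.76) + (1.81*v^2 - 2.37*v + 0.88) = -1.72*v^2 + 3.81*v + 1.64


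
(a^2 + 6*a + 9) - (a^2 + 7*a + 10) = -a - 1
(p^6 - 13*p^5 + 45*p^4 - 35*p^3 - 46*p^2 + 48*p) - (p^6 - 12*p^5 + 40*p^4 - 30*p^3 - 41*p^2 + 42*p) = -p^5 + 5*p^4 - 5*p^3 - 5*p^2 + 6*p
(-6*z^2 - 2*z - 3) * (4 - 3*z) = 18*z^3 - 18*z^2 + z - 12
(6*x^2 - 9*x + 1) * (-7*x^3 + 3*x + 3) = -42*x^5 + 63*x^4 + 11*x^3 - 9*x^2 - 24*x + 3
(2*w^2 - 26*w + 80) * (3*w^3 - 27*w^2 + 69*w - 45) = 6*w^5 - 132*w^4 + 1080*w^3 - 4044*w^2 + 6690*w - 3600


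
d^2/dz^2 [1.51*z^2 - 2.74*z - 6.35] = 3.02000000000000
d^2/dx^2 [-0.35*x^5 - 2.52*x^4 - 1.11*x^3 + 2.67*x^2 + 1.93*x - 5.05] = -7.0*x^3 - 30.24*x^2 - 6.66*x + 5.34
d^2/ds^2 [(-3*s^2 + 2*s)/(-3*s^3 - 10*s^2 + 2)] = 2*(27*s^6 - 54*s^5 - 180*s^4 - 74*s^3 + 108*s^2 - 120*s + 12)/(27*s^9 + 270*s^8 + 900*s^7 + 946*s^6 - 360*s^5 - 600*s^4 + 36*s^3 + 120*s^2 - 8)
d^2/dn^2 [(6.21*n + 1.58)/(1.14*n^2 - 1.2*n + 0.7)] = ((11.3016 - 42.4764*n)*(1.14*n^2 - 1.2*n + 0.7) + (2.28*n - 1.2)*(4.56*n - 2.4)*(6.21*n + 1.58))/(1.14*n^2 - 1.2*n + 0.7)^3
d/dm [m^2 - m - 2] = 2*m - 1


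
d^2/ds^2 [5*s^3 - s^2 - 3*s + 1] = 30*s - 2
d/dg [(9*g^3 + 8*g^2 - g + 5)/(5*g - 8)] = (90*g^3 - 176*g^2 - 128*g - 17)/(25*g^2 - 80*g + 64)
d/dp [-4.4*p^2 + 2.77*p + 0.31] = 2.77 - 8.8*p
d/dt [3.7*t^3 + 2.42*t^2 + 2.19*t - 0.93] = 11.1*t^2 + 4.84*t + 2.19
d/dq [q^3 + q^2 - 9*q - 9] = 3*q^2 + 2*q - 9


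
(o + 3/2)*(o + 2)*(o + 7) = o^3 + 21*o^2/2 + 55*o/2 + 21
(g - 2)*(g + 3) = g^2 + g - 6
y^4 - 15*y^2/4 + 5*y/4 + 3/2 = (y - 3/2)*(y - 1)*(y + 1/2)*(y + 2)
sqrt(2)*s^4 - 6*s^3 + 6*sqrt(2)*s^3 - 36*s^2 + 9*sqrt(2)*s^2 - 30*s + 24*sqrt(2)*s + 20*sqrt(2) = (s + 5)*(s - 2*sqrt(2))*(s - sqrt(2))*(sqrt(2)*s + sqrt(2))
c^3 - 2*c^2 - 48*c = c*(c - 8)*(c + 6)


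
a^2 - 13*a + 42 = (a - 7)*(a - 6)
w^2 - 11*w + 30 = (w - 6)*(w - 5)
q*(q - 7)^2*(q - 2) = q^4 - 16*q^3 + 77*q^2 - 98*q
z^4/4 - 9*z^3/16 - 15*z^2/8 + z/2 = z*(z/4 + 1/2)*(z - 4)*(z - 1/4)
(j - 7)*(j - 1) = j^2 - 8*j + 7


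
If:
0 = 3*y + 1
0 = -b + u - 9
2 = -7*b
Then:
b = -2/7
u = 61/7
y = -1/3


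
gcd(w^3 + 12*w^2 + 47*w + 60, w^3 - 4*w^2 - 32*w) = w + 4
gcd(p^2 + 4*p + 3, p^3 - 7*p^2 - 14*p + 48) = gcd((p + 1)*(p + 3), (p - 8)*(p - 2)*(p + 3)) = p + 3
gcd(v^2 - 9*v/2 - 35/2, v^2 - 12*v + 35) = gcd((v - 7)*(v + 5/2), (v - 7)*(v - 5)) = v - 7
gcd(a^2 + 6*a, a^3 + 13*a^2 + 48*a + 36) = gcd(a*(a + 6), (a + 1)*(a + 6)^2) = a + 6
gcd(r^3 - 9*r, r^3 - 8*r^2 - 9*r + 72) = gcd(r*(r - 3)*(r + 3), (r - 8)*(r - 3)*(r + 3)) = r^2 - 9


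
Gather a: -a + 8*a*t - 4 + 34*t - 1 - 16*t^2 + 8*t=a*(8*t - 1) - 16*t^2 + 42*t - 5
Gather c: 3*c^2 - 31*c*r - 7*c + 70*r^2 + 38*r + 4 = 3*c^2 + c*(-31*r - 7) + 70*r^2 + 38*r + 4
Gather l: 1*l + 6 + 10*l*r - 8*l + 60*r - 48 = l*(10*r - 7) + 60*r - 42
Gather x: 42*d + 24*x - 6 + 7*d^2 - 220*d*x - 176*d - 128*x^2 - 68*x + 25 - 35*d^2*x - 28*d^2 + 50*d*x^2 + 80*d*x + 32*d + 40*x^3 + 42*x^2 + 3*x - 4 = -21*d^2 - 102*d + 40*x^3 + x^2*(50*d - 86) + x*(-35*d^2 - 140*d - 41) + 15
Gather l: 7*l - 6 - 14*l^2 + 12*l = -14*l^2 + 19*l - 6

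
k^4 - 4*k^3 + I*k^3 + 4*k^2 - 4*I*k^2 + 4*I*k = k*(k - 2)^2*(k + I)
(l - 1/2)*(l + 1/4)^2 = l^3 - 3*l/16 - 1/32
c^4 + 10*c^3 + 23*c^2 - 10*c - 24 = (c - 1)*(c + 1)*(c + 4)*(c + 6)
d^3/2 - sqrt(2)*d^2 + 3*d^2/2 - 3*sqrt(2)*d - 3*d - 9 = (d/2 + sqrt(2)/2)*(d + 3)*(d - 3*sqrt(2))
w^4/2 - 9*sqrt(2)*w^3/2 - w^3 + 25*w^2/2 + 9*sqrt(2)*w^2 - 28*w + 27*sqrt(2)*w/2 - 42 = (w/2 + 1/2)*(w - 3)*(w - 7*sqrt(2))*(w - 2*sqrt(2))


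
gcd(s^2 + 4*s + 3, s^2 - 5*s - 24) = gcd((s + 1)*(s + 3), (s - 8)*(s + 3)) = s + 3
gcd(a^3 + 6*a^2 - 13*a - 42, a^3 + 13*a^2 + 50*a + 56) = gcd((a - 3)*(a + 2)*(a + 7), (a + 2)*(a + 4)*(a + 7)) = a^2 + 9*a + 14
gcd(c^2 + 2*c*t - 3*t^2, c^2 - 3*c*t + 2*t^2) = -c + t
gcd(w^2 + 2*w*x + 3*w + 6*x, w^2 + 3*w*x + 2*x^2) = w + 2*x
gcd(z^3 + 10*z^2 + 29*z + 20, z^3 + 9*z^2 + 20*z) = z^2 + 9*z + 20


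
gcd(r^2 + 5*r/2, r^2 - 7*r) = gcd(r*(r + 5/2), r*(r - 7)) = r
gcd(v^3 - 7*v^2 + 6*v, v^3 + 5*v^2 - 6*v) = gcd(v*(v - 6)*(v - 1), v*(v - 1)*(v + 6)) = v^2 - v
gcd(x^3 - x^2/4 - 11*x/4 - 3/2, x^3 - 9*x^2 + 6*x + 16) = x^2 - x - 2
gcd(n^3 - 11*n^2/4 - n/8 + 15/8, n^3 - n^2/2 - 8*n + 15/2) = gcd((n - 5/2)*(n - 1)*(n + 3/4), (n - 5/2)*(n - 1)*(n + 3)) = n^2 - 7*n/2 + 5/2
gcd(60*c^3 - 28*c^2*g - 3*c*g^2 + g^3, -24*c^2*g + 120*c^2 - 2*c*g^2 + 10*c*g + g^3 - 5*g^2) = 6*c - g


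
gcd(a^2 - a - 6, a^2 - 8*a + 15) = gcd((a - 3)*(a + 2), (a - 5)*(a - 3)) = a - 3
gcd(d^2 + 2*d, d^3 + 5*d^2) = d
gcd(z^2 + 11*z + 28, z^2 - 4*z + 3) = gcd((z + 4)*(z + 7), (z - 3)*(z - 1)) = 1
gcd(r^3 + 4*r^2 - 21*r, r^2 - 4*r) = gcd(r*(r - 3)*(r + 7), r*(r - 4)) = r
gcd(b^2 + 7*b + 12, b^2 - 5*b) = 1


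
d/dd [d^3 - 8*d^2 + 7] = d*(3*d - 16)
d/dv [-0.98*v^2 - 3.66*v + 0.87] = -1.96*v - 3.66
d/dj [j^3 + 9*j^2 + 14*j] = 3*j^2 + 18*j + 14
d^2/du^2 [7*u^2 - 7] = 14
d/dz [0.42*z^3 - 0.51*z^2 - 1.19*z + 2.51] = 1.26*z^2 - 1.02*z - 1.19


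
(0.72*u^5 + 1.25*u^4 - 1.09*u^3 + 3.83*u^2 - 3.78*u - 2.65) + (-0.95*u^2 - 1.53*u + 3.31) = 0.72*u^5 + 1.25*u^4 - 1.09*u^3 + 2.88*u^2 - 5.31*u + 0.66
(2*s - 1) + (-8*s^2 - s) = -8*s^2 + s - 1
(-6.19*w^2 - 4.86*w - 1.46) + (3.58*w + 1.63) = -6.19*w^2 - 1.28*w + 0.17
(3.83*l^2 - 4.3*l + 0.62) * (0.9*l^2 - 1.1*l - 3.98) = 3.447*l^4 - 8.083*l^3 - 9.9554*l^2 + 16.432*l - 2.4676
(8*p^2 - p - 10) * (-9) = -72*p^2 + 9*p + 90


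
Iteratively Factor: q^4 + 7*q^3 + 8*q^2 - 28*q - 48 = (q - 2)*(q^3 + 9*q^2 + 26*q + 24) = (q - 2)*(q + 3)*(q^2 + 6*q + 8) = (q - 2)*(q + 2)*(q + 3)*(q + 4)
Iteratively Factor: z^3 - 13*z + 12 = (z - 1)*(z^2 + z - 12) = (z - 1)*(z + 4)*(z - 3)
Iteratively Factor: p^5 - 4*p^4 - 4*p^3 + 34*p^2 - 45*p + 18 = (p - 1)*(p^4 - 3*p^3 - 7*p^2 + 27*p - 18) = (p - 3)*(p - 1)*(p^3 - 7*p + 6) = (p - 3)*(p - 1)^2*(p^2 + p - 6) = (p - 3)*(p - 2)*(p - 1)^2*(p + 3)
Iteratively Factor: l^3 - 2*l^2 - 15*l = (l + 3)*(l^2 - 5*l) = (l - 5)*(l + 3)*(l)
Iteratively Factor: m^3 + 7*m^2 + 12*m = (m)*(m^2 + 7*m + 12) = m*(m + 3)*(m + 4)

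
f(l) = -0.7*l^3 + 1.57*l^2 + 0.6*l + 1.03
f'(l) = -2.1*l^2 + 3.14*l + 0.6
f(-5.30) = 146.17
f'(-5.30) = -75.03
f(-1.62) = 7.15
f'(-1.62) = -10.00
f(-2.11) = 13.33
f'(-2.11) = -15.37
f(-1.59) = 6.86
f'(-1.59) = -9.70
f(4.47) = -27.44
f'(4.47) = -27.32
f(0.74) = 2.05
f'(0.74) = 1.77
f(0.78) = 2.12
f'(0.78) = 1.77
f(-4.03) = 69.93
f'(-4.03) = -46.16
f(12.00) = -975.29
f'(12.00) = -264.12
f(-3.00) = 32.26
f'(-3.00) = -27.72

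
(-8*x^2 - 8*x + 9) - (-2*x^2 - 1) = -6*x^2 - 8*x + 10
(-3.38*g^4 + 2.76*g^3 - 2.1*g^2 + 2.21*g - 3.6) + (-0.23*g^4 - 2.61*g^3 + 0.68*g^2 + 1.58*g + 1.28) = -3.61*g^4 + 0.15*g^3 - 1.42*g^2 + 3.79*g - 2.32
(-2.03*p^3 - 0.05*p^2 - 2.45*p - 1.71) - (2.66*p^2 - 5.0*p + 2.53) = -2.03*p^3 - 2.71*p^2 + 2.55*p - 4.24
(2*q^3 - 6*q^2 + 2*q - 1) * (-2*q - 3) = -4*q^4 + 6*q^3 + 14*q^2 - 4*q + 3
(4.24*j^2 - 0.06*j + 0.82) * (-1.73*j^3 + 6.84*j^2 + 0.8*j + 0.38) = -7.3352*j^5 + 29.1054*j^4 + 1.563*j^3 + 7.172*j^2 + 0.6332*j + 0.3116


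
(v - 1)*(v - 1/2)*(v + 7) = v^3 + 11*v^2/2 - 10*v + 7/2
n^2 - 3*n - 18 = (n - 6)*(n + 3)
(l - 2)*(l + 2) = l^2 - 4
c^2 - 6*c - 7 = (c - 7)*(c + 1)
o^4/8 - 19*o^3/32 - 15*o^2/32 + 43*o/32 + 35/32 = (o/4 + 1/4)*(o/2 + 1/2)*(o - 5)*(o - 7/4)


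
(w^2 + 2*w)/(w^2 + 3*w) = (w + 2)/(w + 3)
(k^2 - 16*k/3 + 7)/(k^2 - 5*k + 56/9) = 3*(k - 3)/(3*k - 8)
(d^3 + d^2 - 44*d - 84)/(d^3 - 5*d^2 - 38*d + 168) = (d + 2)/(d - 4)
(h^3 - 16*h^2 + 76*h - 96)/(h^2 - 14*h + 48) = h - 2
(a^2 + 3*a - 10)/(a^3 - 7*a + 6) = (a + 5)/(a^2 + 2*a - 3)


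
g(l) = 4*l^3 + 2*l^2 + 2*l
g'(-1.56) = 24.96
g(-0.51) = -1.03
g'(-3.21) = 112.81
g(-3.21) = -118.12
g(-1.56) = -13.44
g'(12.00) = 1778.00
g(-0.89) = -3.02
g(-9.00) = -2772.00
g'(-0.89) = 7.95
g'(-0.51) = 3.08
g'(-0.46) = 2.70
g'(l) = 12*l^2 + 4*l + 2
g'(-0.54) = 3.34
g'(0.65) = 9.67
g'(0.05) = 2.23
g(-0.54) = -1.13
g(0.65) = 3.24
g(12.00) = 7224.00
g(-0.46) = -0.89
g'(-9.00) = 938.00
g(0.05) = 0.11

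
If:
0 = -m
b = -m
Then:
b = 0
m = 0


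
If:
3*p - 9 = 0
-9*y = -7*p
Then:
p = 3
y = 7/3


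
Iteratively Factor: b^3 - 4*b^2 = (b - 4)*(b^2) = b*(b - 4)*(b)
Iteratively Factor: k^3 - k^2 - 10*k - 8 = (k + 2)*(k^2 - 3*k - 4) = (k + 1)*(k + 2)*(k - 4)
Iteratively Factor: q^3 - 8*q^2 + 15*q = (q)*(q^2 - 8*q + 15) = q*(q - 5)*(q - 3)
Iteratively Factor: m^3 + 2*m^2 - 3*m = (m - 1)*(m^2 + 3*m) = m*(m - 1)*(m + 3)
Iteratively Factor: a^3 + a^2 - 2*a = (a - 1)*(a^2 + 2*a) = a*(a - 1)*(a + 2)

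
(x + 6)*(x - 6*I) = x^2 + 6*x - 6*I*x - 36*I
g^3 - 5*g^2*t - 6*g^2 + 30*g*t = g*(g - 6)*(g - 5*t)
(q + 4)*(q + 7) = q^2 + 11*q + 28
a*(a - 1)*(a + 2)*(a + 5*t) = a^4 + 5*a^3*t + a^3 + 5*a^2*t - 2*a^2 - 10*a*t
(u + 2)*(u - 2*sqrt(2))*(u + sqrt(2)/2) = u^3 - 3*sqrt(2)*u^2/2 + 2*u^2 - 3*sqrt(2)*u - 2*u - 4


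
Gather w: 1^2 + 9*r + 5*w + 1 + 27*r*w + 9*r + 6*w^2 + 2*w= 18*r + 6*w^2 + w*(27*r + 7) + 2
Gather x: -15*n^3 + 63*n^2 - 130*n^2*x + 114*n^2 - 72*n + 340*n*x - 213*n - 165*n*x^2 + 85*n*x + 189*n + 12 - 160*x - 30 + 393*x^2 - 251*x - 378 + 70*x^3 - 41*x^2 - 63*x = -15*n^3 + 177*n^2 - 96*n + 70*x^3 + x^2*(352 - 165*n) + x*(-130*n^2 + 425*n - 474) - 396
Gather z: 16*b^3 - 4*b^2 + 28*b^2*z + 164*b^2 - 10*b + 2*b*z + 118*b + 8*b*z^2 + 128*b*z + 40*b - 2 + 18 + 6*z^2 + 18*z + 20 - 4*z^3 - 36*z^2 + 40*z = 16*b^3 + 160*b^2 + 148*b - 4*z^3 + z^2*(8*b - 30) + z*(28*b^2 + 130*b + 58) + 36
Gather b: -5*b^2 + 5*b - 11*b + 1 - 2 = -5*b^2 - 6*b - 1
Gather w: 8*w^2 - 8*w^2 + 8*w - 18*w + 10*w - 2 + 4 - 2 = 0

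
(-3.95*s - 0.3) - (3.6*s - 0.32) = 0.02 - 7.55*s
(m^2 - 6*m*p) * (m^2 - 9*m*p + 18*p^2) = m^4 - 15*m^3*p + 72*m^2*p^2 - 108*m*p^3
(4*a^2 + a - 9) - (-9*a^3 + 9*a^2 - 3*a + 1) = 9*a^3 - 5*a^2 + 4*a - 10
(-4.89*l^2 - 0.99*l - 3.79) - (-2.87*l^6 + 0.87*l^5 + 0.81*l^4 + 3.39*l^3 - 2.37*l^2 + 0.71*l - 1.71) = 2.87*l^6 - 0.87*l^5 - 0.81*l^4 - 3.39*l^3 - 2.52*l^2 - 1.7*l - 2.08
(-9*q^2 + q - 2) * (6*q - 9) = -54*q^3 + 87*q^2 - 21*q + 18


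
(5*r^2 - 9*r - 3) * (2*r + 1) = 10*r^3 - 13*r^2 - 15*r - 3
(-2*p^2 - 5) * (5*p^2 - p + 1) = -10*p^4 + 2*p^3 - 27*p^2 + 5*p - 5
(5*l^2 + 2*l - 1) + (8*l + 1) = 5*l^2 + 10*l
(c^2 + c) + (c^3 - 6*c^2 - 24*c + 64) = c^3 - 5*c^2 - 23*c + 64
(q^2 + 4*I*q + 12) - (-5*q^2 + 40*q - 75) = 6*q^2 - 40*q + 4*I*q + 87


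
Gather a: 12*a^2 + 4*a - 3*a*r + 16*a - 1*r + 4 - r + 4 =12*a^2 + a*(20 - 3*r) - 2*r + 8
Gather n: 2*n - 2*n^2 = -2*n^2 + 2*n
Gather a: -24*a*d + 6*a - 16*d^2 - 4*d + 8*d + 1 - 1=a*(6 - 24*d) - 16*d^2 + 4*d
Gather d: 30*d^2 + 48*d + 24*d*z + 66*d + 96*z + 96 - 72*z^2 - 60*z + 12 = 30*d^2 + d*(24*z + 114) - 72*z^2 + 36*z + 108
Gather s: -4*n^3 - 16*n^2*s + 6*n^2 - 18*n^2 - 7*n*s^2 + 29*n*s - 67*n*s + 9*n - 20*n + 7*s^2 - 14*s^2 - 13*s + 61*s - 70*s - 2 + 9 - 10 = -4*n^3 - 12*n^2 - 11*n + s^2*(-7*n - 7) + s*(-16*n^2 - 38*n - 22) - 3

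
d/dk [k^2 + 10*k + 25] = 2*k + 10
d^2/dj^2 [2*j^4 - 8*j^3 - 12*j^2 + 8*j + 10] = 24*j^2 - 48*j - 24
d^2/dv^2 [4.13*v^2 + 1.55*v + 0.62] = 8.26000000000000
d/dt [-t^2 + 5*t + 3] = 5 - 2*t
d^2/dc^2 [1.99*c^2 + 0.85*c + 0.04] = 3.98000000000000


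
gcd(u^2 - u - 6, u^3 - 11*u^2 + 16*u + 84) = u + 2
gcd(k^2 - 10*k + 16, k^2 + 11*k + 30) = 1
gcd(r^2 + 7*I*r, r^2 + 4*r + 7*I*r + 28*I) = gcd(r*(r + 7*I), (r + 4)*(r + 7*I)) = r + 7*I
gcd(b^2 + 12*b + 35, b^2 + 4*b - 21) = b + 7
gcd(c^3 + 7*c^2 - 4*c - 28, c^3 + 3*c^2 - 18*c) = 1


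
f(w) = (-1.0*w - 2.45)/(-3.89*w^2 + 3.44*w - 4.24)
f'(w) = (-1.0*w - 2.45)*(7.78*w - 3.44)/(-3.89*w^2 + 3.44*w - 4.24)^2 - 1.0/(-3.89*w^2 + 3.44*w - 4.24) = (-3.89*w^2 - 19.061*w + 12.668)/(15.1321*w^4 - 26.7632*w^3 + 44.8208*w^2 - 29.1712*w + 17.9776)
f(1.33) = 0.58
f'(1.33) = -0.46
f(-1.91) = 0.02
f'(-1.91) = 0.06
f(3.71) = 0.14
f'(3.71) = -0.06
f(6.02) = 0.07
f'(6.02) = -0.02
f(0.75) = 0.83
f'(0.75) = -0.26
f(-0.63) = 0.23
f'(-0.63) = 0.37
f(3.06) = 0.18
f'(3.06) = -0.09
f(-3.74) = -0.02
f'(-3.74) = 0.01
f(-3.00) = -0.01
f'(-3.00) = 0.01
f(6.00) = 0.07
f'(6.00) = -0.02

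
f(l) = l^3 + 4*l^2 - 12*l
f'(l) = 3*l^2 + 8*l - 12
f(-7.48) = -104.95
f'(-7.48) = 96.01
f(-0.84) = 12.31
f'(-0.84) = -16.60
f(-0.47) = 6.42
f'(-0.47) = -15.10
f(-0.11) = 1.37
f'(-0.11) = -12.84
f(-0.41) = 5.52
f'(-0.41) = -14.78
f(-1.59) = 25.17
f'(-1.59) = -17.14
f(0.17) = -1.92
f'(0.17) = -10.55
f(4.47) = 115.60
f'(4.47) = 83.70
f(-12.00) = -1008.00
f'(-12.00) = 324.00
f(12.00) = 2160.00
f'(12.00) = 516.00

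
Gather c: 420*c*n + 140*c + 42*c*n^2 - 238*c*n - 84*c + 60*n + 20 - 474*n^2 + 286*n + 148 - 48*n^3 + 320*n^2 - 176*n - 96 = c*(42*n^2 + 182*n + 56) - 48*n^3 - 154*n^2 + 170*n + 72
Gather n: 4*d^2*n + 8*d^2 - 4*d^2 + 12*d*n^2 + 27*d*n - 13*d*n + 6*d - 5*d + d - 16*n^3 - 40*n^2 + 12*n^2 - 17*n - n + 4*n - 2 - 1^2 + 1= 4*d^2 + 2*d - 16*n^3 + n^2*(12*d - 28) + n*(4*d^2 + 14*d - 14) - 2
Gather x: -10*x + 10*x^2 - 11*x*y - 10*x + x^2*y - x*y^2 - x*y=x^2*(y + 10) + x*(-y^2 - 12*y - 20)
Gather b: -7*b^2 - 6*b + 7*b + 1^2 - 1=-7*b^2 + b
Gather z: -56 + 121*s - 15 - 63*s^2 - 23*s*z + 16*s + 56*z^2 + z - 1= -63*s^2 + 137*s + 56*z^2 + z*(1 - 23*s) - 72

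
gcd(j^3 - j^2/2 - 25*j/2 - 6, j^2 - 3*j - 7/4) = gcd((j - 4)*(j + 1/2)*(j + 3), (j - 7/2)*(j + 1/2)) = j + 1/2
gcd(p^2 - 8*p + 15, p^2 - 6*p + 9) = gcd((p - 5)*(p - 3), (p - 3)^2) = p - 3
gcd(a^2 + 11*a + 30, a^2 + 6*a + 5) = a + 5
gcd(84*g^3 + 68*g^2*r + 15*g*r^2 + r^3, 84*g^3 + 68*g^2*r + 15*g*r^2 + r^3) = 84*g^3 + 68*g^2*r + 15*g*r^2 + r^3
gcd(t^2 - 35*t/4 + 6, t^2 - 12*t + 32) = t - 8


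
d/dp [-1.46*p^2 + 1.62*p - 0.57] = 1.62 - 2.92*p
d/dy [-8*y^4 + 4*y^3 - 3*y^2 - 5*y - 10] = -32*y^3 + 12*y^2 - 6*y - 5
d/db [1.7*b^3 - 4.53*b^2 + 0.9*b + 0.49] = 5.1*b^2 - 9.06*b + 0.9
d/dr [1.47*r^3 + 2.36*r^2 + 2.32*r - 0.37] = 4.41*r^2 + 4.72*r + 2.32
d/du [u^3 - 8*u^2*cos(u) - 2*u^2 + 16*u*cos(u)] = 8*u^2*sin(u) + 3*u^2 - 16*sqrt(2)*u*sin(u + pi/4) - 4*u + 16*cos(u)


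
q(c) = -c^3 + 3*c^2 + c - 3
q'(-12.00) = -503.00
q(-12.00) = 2145.00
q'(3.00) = -8.00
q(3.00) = 0.00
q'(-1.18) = -10.26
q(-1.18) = 1.64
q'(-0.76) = -5.29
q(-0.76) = -1.59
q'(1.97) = 1.18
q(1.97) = 2.97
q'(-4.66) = -92.11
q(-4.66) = 158.68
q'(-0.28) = -0.92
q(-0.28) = -3.02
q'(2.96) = -7.52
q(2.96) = 0.31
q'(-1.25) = -11.19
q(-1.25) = 2.39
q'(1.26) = 3.80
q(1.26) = 1.02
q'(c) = -3*c^2 + 6*c + 1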